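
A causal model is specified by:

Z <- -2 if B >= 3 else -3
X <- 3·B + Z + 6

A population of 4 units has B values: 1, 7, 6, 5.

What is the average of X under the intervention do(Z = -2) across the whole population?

18.25

do(Z=-2) breaks Z's dependence on B. With Z=-2 fixed, X across the units is 7, 25, 22, 19, mean 18.25.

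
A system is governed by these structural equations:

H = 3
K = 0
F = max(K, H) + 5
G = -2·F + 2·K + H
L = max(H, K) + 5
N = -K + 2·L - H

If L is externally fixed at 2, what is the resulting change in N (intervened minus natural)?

The intervention breaks the incoming arrows to L: L = max(H, K) + 5 no longer applies, and L = 2.
N = -K + 2·L - H  [with K=0, L=2, H=3]  = 1
Without intervention: L = max(H, K) + 5  [with H=3, K=0]  = 8; N = -K + 2·L - H  [with K=0, L=8, H=3]  = 13.
Change = 1 − 13 = -12.

-12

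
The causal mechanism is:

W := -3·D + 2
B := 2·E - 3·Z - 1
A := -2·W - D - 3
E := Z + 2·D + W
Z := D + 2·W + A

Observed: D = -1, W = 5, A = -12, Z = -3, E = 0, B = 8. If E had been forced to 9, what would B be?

The intervention breaks the incoming arrows to E: E := Z + 2·D + W no longer applies, and E = 9.
W = -3·D + 2  [with D=-1]  = 5
A = -2·W - D - 3  [with W=5, D=-1]  = -12
Z = D + 2·W + A  [with D=-1, W=5, A=-12]  = -3
B = 2·E - 3·Z - 1  [with E=9, Z=-3]  = 26

26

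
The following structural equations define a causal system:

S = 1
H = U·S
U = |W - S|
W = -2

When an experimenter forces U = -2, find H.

The intervention breaks the incoming arrows to U: U = |W - S| no longer applies, and U = -2.
H = U·S  [with U=-2, S=1]  = -2

-2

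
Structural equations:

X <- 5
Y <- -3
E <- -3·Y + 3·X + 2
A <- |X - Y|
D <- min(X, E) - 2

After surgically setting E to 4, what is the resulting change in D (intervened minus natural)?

-1

do(E=4) replaces the equation E <- -3·Y + 3·X + 2 with the constant E = 4.
D = min(X, E) - 2  [with X=5, E=4]  = 2
Without intervention: E = -3·Y + 3·X + 2  [with Y=-3, X=5]  = 26; D = min(X, E) - 2  [with X=5, E=26]  = 3.
Change = 2 − 3 = -1.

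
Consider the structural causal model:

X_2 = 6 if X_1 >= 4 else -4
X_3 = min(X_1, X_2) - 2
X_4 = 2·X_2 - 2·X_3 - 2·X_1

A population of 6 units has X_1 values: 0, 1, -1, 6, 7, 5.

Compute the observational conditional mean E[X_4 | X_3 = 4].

Observing X_3=4 restricts to units where X_3's equation naturally yields 4: X_1 ∈ {6, 7}. In that subpopulation X_4 = -8, -10, mean -9.

-9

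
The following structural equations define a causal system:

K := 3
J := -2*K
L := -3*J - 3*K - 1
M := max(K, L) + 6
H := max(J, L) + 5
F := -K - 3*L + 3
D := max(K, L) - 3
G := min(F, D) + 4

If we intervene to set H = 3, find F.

The intervention breaks the incoming arrows to H: H := max(J, L) + 5 no longer applies, and H = 3.
Since F is not a descendant of the intervened variable, it is unaffected.
J = -2*K  [with K=3]  = -6
L = -3*J - 3*K - 1  [with J=-6, K=3]  = 8
F = -K - 3*L + 3  [with K=3, L=8]  = -24

-24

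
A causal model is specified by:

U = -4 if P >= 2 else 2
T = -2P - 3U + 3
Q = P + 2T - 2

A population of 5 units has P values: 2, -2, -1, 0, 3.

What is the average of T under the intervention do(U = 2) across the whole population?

The intervention sets U=2 in all 5 units regardless of P. Recomputing T per unit gives -7, 1, -1, -3, -9; average -3.8.

-3.8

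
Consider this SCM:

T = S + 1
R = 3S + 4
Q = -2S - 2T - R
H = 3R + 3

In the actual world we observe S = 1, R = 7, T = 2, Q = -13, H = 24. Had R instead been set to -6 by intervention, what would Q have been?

Under do(R=-6), the mechanism R = 3S + 4 is discarded; R is fixed at -6.
T = S + 1  [with S=1]  = 2
Q = -2S - 2T - R  [with S=1, T=2, R=-6]  = 0

0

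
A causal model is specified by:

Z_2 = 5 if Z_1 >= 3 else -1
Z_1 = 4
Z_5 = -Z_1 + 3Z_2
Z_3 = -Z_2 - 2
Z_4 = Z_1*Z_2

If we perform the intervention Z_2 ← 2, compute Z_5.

do(Z_2=2) replaces the equation Z_2 = 5 if Z_1 >= 3 else -1 with the constant Z_2 = 2.
Z_5 = -Z_1 + 3Z_2  [with Z_1=4, Z_2=2]  = 2

2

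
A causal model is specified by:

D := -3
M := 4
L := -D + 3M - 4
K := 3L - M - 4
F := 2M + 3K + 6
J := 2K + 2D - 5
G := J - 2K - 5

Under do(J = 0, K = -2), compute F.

Setting J = 0, K = -2 by intervention discards those variables' equations.
F = 2M + 3K + 6  [with M=4, K=-2]  = 8

8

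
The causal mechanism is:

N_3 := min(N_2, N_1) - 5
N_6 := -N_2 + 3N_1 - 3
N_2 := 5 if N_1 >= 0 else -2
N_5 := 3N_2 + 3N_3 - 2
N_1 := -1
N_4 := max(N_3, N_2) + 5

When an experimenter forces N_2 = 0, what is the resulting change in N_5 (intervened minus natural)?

do(N_2=0) replaces the equation N_2 := 5 if N_1 >= 0 else -2 with the constant N_2 = 0.
N_3 = min(N_2, N_1) - 5  [with N_2=0, N_1=-1]  = -6
N_5 = 3N_2 + 3N_3 - 2  [with N_2=0, N_3=-6]  = -20
Without intervention: N_2 = 5 if N_1 >= 0 else -2  [with N_1=-1]  = -2; N_3 = min(N_2, N_1) - 5  [with N_2=-2, N_1=-1]  = -7; N_5 = 3N_2 + 3N_3 - 2  [with N_2=-2, N_3=-7]  = -29.
Change = -20 − (-29) = 9.

9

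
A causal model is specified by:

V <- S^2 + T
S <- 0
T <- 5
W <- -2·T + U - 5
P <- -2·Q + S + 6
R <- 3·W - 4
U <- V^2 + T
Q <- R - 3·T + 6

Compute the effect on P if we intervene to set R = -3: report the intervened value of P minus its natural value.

88

Intervening sets R = -3 and removes its equation (R <- 3·W - 4).
Q = R - 3·T + 6  [with R=-3, T=5]  = -12
P = -2·Q + S + 6  [with Q=-12, S=0]  = 30
Without intervention: V = S^2 + T  [with S=0, T=5]  = 5; U = V^2 + T  [with V=5, T=5]  = 30; W = -2·T + U - 5  [with T=5, U=30]  = 15; R = 3·W - 4  [with W=15]  = 41; Q = R - 3·T + 6  [with R=41, T=5]  = 32; P = -2·Q + S + 6  [with Q=32, S=0]  = -58.
Change = 30 − (-58) = 88.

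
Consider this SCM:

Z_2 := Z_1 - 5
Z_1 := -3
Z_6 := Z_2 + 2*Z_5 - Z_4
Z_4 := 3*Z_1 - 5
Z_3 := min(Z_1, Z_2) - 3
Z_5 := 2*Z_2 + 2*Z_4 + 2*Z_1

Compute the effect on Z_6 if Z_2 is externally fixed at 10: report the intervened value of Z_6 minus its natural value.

90

Under do(Z_2=10), the mechanism Z_2 := Z_1 - 5 is discarded; Z_2 is fixed at 10.
Z_4 = 3*Z_1 - 5  [with Z_1=-3]  = -14
Z_5 = 2*Z_2 + 2*Z_4 + 2*Z_1  [with Z_2=10, Z_4=-14, Z_1=-3]  = -14
Z_6 = Z_2 + 2*Z_5 - Z_4  [with Z_2=10, Z_5=-14, Z_4=-14]  = -4
Without intervention: Z_2 = Z_1 - 5  [with Z_1=-3]  = -8; Z_4 = 3*Z_1 - 5  [with Z_1=-3]  = -14; Z_5 = 2*Z_2 + 2*Z_4 + 2*Z_1  [with Z_2=-8, Z_4=-14, Z_1=-3]  = -50; Z_6 = Z_2 + 2*Z_5 - Z_4  [with Z_2=-8, Z_5=-50, Z_4=-14]  = -94.
Change = -4 − (-94) = 90.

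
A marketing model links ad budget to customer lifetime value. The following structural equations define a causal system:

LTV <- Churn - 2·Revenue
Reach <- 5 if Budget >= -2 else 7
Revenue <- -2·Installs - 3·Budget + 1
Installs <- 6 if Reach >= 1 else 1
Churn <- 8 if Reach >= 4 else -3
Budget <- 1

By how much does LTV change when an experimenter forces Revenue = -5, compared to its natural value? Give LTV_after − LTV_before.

-18

The intervention breaks the incoming arrows to Revenue: Revenue <- -2·Installs - 3·Budget + 1 no longer applies, and Revenue = -5.
Reach = 5 if Budget >= -2 else 7  [with Budget=1]  = 5
Churn = 8 if Reach >= 4 else -3  [with Reach=5]  = 8
LTV = Churn - 2·Revenue  [with Churn=8, Revenue=-5]  = 18
Without intervention: Reach = 5 if Budget >= -2 else 7  [with Budget=1]  = 5; Installs = 6 if Reach >= 1 else 1  [with Reach=5]  = 6; Churn = 8 if Reach >= 4 else -3  [with Reach=5]  = 8; Revenue = -2·Installs - 3·Budget + 1  [with Installs=6, Budget=1]  = -14; LTV = Churn - 2·Revenue  [with Churn=8, Revenue=-14]  = 36.
Change = 18 − 36 = -18.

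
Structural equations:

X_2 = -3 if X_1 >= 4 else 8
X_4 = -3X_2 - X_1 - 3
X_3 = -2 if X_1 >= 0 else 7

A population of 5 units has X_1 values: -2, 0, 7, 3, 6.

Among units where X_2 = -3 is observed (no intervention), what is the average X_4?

-0.5

Conditioning on X_2=-3 selects the 2 unit(s) with X_1 ∈ {7, 6}. Their X_4 values: -1, 0. Mean = -0.5.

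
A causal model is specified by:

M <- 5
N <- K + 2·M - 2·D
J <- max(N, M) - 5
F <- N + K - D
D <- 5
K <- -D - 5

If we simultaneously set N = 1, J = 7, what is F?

-14

The joint intervention fixes N = 1, J = 7, removing each variable's own equation.
K = -D - 5  [with D=5]  = -10
F = N + K - D  [with N=1, K=-10, D=5]  = -14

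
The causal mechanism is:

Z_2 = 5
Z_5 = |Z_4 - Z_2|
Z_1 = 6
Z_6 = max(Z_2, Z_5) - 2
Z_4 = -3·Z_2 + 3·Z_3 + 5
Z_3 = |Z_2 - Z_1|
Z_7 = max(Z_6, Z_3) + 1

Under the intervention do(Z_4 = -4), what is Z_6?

Under do(Z_4=-4), the mechanism Z_4 = -3·Z_2 + 3·Z_3 + 5 is discarded; Z_4 is fixed at -4.
Z_5 = |Z_4 - Z_2|  [with Z_4=-4, Z_2=5]  = 9
Z_6 = max(Z_2, Z_5) - 2  [with Z_2=5, Z_5=9]  = 7

7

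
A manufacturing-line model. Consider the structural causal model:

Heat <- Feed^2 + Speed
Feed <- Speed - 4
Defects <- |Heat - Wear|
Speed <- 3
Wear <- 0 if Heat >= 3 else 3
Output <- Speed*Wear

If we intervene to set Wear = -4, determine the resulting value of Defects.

Intervening sets Wear = -4 and removes its equation (Wear <- 0 if Heat >= 3 else 3).
Feed = Speed - 4  [with Speed=3]  = -1
Heat = Feed^2 + Speed  [with Feed=-1, Speed=3]  = 4
Defects = |Heat - Wear|  [with Heat=4, Wear=-4]  = 8

8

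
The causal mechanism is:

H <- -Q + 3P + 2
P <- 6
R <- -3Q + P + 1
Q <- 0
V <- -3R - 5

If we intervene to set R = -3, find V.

do(R=-3) replaces the equation R <- -3Q + P + 1 with the constant R = -3.
V = -3R - 5  [with R=-3]  = 4

4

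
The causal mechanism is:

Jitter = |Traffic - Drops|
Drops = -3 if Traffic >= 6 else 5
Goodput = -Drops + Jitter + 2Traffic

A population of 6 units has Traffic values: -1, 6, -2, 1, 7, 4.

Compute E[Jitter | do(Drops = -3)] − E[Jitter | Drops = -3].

Under do(Drops=-3), Drops's equation is replaced by Drops=-3 for every unit. Per-unit Jitter: 2, 9, 1, 4, 10, 7. Mean = 5.5.
Conditioning on Drops=-3 selects the 2 unit(s) with Traffic ∈ {6, 7}. Their Jitter values: 9, 10. Mean = 9.5.
Difference = 5.5 − 9.5 = -4.

-4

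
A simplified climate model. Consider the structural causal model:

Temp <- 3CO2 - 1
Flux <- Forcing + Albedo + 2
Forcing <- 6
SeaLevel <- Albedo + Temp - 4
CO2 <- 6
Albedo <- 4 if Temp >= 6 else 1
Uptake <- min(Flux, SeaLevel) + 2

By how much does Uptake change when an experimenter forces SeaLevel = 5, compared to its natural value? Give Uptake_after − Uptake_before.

Under do(SeaLevel=5), the mechanism SeaLevel <- Albedo + Temp - 4 is discarded; SeaLevel is fixed at 5.
Temp = 3CO2 - 1  [with CO2=6]  = 17
Albedo = 4 if Temp >= 6 else 1  [with Temp=17]  = 4
Flux = Forcing + Albedo + 2  [with Forcing=6, Albedo=4]  = 12
Uptake = min(Flux, SeaLevel) + 2  [with Flux=12, SeaLevel=5]  = 7
Without intervention: Temp = 3CO2 - 1  [with CO2=6]  = 17; Albedo = 4 if Temp >= 6 else 1  [with Temp=17]  = 4; SeaLevel = Albedo + Temp - 4  [with Albedo=4, Temp=17]  = 17; Flux = Forcing + Albedo + 2  [with Forcing=6, Albedo=4]  = 12; Uptake = min(Flux, SeaLevel) + 2  [with Flux=12, SeaLevel=17]  = 14.
Change = 7 − 14 = -7.

-7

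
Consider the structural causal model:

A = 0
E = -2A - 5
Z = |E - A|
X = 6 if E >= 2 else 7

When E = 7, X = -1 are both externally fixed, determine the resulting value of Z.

7

The joint intervention fixes E = 7, X = -1, removing each variable's own equation.
Z = |E - A|  [with E=7, A=0]  = 7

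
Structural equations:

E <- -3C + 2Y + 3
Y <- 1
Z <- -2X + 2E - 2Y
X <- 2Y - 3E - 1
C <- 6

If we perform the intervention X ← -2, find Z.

-24

Intervening sets X = -2 and removes its equation (X <- 2Y - 3E - 1).
E = -3C + 2Y + 3  [with C=6, Y=1]  = -13
Z = -2X + 2E - 2Y  [with X=-2, E=-13, Y=1]  = -24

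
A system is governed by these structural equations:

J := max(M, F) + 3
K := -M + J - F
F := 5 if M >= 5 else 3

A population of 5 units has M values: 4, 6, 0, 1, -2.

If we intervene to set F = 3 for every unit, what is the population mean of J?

Every unit gets F=3 under the intervention. J values become 7, 9, 6, 6, 6; E[J|do(F=3)] = 6.8.

6.8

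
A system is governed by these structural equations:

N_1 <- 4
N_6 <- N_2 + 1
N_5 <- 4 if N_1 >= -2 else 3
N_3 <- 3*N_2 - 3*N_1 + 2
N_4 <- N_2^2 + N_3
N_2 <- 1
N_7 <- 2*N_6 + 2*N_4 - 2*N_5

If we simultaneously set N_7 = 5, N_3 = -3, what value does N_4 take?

-2

The joint intervention fixes N_7 = 5, N_3 = -3, removing each variable's own equation.
N_4 = N_2^2 + N_3  [with N_2=1, N_3=-3]  = -2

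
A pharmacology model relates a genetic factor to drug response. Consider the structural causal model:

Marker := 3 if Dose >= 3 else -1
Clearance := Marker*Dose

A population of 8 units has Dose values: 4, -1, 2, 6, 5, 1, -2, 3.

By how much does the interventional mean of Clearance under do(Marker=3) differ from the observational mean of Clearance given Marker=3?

-6.75

The intervention sets Marker=3 in all 8 units regardless of Dose. Recomputing Clearance per unit gives 12, -3, 6, 18, 15, 3, -6, 9; average 6.75.
E[Clearance|Marker=3] averages over only the 4 units with Marker=3 (Dose = 4, 6, 5, 3): Clearance = 12, 18, 15, 9, mean 13.5.
Difference = 6.75 − 13.5 = -6.75.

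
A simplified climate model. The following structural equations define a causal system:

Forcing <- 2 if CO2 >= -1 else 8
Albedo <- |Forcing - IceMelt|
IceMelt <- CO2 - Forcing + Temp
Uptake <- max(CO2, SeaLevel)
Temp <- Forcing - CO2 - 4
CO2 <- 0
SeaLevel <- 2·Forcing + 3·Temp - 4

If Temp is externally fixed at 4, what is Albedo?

0

do(Temp=4) replaces the equation Temp <- Forcing - CO2 - 4 with the constant Temp = 4.
Forcing = 2 if CO2 >= -1 else 8  [with CO2=0]  = 2
IceMelt = CO2 - Forcing + Temp  [with CO2=0, Forcing=2, Temp=4]  = 2
Albedo = |Forcing - IceMelt|  [with Forcing=2, IceMelt=2]  = 0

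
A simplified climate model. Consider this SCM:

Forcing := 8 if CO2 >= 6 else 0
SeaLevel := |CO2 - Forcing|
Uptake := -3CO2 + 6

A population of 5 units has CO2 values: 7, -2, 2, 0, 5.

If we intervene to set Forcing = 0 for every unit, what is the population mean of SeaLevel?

3.2

Under do(Forcing=0), Forcing's equation is replaced by Forcing=0 for every unit. Per-unit SeaLevel: 7, 2, 2, 0, 5. Mean = 3.2.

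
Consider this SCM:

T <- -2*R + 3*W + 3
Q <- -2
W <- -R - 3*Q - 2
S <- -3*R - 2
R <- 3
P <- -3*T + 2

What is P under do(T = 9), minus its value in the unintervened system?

-27

Intervening sets T = 9 and removes its equation (T <- -2*R + 3*W + 3).
P = -3*T + 2  [with T=9]  = -25
Without intervention: W = -R - 3*Q - 2  [with R=3, Q=-2]  = 1; T = -2*R + 3*W + 3  [with R=3, W=1]  = 0; P = -3*T + 2  [with T=0]  = 2.
Change = -25 − 2 = -27.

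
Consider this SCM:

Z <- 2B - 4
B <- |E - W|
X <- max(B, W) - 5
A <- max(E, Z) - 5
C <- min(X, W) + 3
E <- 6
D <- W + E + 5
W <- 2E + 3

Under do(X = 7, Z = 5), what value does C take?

10

Under do(X = 7, Z = 5), each intervened variable's structural equation is replaced by its fixed value.
W = 2E + 3  [with E=6]  = 15
C = min(X, W) + 3  [with X=7, W=15]  = 10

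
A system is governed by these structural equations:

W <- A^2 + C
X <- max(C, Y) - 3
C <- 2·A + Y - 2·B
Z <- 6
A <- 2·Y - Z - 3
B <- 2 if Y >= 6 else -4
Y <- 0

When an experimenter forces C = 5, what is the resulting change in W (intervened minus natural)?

Under do(C=5), the mechanism C <- 2·A + Y - 2·B is discarded; C is fixed at 5.
A = 2·Y - Z - 3  [with Y=0, Z=6]  = -9
W = A^2 + C  [with A=-9, C=5]  = 86
Without intervention: A = 2·Y - Z - 3  [with Y=0, Z=6]  = -9; B = 2 if Y >= 6 else -4  [with Y=0]  = -4; C = 2·A + Y - 2·B  [with A=-9, Y=0, B=-4]  = -10; W = A^2 + C  [with A=-9, C=-10]  = 71.
Change = 86 − 71 = 15.

15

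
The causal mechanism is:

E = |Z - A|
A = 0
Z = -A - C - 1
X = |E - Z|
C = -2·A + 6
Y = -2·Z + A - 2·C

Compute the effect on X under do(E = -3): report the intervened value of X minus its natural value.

The intervention breaks the incoming arrows to E: E = |Z - A| no longer applies, and E = -3.
C = -2·A + 6  [with A=0]  = 6
Z = -A - C - 1  [with A=0, C=6]  = -7
X = |E - Z|  [with E=-3, Z=-7]  = 4
Without intervention: C = -2·A + 6  [with A=0]  = 6; Z = -A - C - 1  [with A=0, C=6]  = -7; E = |Z - A|  [with Z=-7, A=0]  = 7; X = |E - Z|  [with E=7, Z=-7]  = 14.
Change = 4 − 14 = -10.

-10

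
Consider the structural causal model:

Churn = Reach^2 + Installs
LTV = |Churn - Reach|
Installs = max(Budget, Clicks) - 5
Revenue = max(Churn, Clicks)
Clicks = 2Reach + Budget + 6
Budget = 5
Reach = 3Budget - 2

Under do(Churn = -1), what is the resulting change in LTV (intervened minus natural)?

-174

Under do(Churn=-1), the mechanism Churn = Reach^2 + Installs is discarded; Churn is fixed at -1.
Reach = 3Budget - 2  [with Budget=5]  = 13
LTV = |Churn - Reach|  [with Churn=-1, Reach=13]  = 14
Without intervention: Reach = 3Budget - 2  [with Budget=5]  = 13; Clicks = 2Reach + Budget + 6  [with Reach=13, Budget=5]  = 37; Installs = max(Budget, Clicks) - 5  [with Budget=5, Clicks=37]  = 32; Churn = Reach^2 + Installs  [with Reach=13, Installs=32]  = 201; LTV = |Churn - Reach|  [with Churn=201, Reach=13]  = 188.
Change = 14 − 188 = -174.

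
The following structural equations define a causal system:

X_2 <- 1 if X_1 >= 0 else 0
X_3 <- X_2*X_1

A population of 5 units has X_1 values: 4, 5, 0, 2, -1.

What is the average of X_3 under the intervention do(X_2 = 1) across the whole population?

The intervention sets X_2=1 in all 5 units regardless of X_1. Recomputing X_3 per unit gives 4, 5, 0, 2, -1; average 2.

2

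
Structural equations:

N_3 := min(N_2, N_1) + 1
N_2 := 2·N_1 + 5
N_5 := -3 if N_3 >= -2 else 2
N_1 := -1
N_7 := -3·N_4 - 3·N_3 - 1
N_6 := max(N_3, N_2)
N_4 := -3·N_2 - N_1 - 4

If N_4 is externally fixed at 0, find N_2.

3

The intervention breaks the incoming arrows to N_4: N_4 := -3·N_2 - N_1 - 4 no longer applies, and N_4 = 0.
Since N_2 is not a descendant of the intervened variable, it is unaffected.
N_2 = 2·N_1 + 5  [with N_1=-1]  = 3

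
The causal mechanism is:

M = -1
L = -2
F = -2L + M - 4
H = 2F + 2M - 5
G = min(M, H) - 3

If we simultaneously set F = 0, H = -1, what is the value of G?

-4

Setting F = 0, H = -1 by intervention discards those variables' equations.
G = min(M, H) - 3  [with M=-1, H=-1]  = -4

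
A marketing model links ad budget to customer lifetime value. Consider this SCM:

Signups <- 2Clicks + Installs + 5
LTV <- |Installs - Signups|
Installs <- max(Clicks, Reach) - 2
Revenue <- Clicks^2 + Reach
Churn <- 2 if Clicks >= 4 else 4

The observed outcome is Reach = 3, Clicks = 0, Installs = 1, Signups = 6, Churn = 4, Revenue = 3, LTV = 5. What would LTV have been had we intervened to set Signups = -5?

The intervention breaks the incoming arrows to Signups: Signups <- 2Clicks + Installs + 5 no longer applies, and Signups = -5.
Installs = max(Clicks, Reach) - 2  [with Clicks=0, Reach=3]  = 1
LTV = |Installs - Signups|  [with Installs=1, Signups=-5]  = 6

6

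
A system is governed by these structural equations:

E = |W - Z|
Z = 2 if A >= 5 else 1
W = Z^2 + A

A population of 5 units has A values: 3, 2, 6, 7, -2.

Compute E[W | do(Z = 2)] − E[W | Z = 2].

-3.3

Under do(Z=2), Z's equation is replaced by Z=2 for every unit. Per-unit W: 7, 6, 10, 11, 2. Mean = 7.2.
E[W|Z=2] averages over only the 2 units with Z=2 (A = 6, 7): W = 10, 11, mean 10.5.
Difference = 7.2 − 10.5 = -3.3.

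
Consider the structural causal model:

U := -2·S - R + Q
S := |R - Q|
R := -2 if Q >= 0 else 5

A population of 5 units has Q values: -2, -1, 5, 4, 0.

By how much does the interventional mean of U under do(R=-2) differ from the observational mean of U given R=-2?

1.8

do(R=-2) breaks R's dependence on Q. With R=-2 fixed, U across the units is 0, -1, -7, -6, -2, mean -3.2.
E[U|R=-2] averages over only the 3 units with R=-2 (Q = 5, 4, 0): U = -7, -6, -2, mean -5.
Difference = -3.2 − (-5) = 1.8.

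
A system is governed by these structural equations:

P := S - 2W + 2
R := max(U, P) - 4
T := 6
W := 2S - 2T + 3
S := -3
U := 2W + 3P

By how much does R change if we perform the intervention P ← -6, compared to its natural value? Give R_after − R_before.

-63

Under do(P=-6), the mechanism P := S - 2W + 2 is discarded; P is fixed at -6.
W = 2S - 2T + 3  [with S=-3, T=6]  = -15
U = 2W + 3P  [with W=-15, P=-6]  = -48
R = max(U, P) - 4  [with U=-48, P=-6]  = -10
Without intervention: W = 2S - 2T + 3  [with S=-3, T=6]  = -15; P = S - 2W + 2  [with S=-3, W=-15]  = 29; U = 2W + 3P  [with W=-15, P=29]  = 57; R = max(U, P) - 4  [with U=57, P=29]  = 53.
Change = -10 − 53 = -63.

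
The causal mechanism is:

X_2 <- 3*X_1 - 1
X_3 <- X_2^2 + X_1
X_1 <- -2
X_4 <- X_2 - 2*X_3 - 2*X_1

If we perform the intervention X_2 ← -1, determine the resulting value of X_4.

5

Under do(X_2=-1), the mechanism X_2 <- 3*X_1 - 1 is discarded; X_2 is fixed at -1.
X_3 = X_2^2 + X_1  [with X_2=-1, X_1=-2]  = -1
X_4 = X_2 - 2*X_3 - 2*X_1  [with X_2=-1, X_3=-1, X_1=-2]  = 5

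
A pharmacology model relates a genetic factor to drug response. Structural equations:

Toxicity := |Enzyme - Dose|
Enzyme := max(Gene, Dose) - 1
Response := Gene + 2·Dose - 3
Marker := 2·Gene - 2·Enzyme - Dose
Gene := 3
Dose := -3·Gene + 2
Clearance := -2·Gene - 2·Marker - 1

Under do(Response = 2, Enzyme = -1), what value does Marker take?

Under do(Response = 2, Enzyme = -1), each intervened variable's structural equation is replaced by its fixed value.
Dose = -3·Gene + 2  [with Gene=3]  = -7
Marker = 2·Gene - 2·Enzyme - Dose  [with Gene=3, Enzyme=-1, Dose=-7]  = 15

15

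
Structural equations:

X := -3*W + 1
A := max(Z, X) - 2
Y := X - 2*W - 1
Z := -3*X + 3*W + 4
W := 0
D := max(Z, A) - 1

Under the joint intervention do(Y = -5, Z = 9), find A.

7

Setting Y = -5, Z = 9 by intervention discards those variables' equations.
X = -3*W + 1  [with W=0]  = 1
A = max(Z, X) - 2  [with Z=9, X=1]  = 7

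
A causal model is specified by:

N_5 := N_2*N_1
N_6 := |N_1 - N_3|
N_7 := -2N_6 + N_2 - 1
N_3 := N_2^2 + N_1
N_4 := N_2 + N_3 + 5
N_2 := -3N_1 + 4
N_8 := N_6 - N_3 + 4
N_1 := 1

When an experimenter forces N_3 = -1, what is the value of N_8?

7

The intervention breaks the incoming arrows to N_3: N_3 := N_2^2 + N_1 no longer applies, and N_3 = -1.
N_6 = |N_1 - N_3|  [with N_1=1, N_3=-1]  = 2
N_8 = N_6 - N_3 + 4  [with N_6=2, N_3=-1]  = 7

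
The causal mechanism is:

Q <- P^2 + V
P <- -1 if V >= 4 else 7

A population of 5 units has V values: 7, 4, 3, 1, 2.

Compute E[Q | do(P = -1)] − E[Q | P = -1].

do(P=-1) breaks P's dependence on V. With P=-1 fixed, Q across the units is 8, 5, 4, 2, 3, mean 4.4.
Observing P=-1 restricts to units where P's equation naturally yields -1: V ∈ {7, 4}. In that subpopulation Q = 8, 5, mean 6.5.
Difference = 4.4 − 6.5 = -2.1.

-2.1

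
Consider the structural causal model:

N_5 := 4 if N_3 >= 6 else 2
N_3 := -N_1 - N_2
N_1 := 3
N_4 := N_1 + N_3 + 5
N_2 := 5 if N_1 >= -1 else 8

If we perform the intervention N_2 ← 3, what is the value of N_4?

2

Under do(N_2=3), the mechanism N_2 := 5 if N_1 >= -1 else 8 is discarded; N_2 is fixed at 3.
N_3 = -N_1 - N_2  [with N_1=3, N_2=3]  = -6
N_4 = N_1 + N_3 + 5  [with N_1=3, N_3=-6]  = 2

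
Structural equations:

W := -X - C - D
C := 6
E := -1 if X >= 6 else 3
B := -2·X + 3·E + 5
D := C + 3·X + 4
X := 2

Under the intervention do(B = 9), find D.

do(B=9) replaces the equation B := -2·X + 3·E + 5 with the constant B = 9.
D is not downstream of the intervention, so its value is determined by the original equations.
D = C + 3·X + 4  [with C=6, X=2]  = 16

16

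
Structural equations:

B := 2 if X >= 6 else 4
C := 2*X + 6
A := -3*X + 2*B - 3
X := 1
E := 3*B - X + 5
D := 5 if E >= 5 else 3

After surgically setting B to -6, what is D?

Under do(B=-6), the mechanism B := 2 if X >= 6 else 4 is discarded; B is fixed at -6.
E = 3*B - X + 5  [with B=-6, X=1]  = -14
D = 5 if E >= 5 else 3  [with E=-14]  = 3

3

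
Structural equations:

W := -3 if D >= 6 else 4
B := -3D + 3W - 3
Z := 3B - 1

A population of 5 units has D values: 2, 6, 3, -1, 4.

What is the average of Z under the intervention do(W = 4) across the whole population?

The intervention sets W=4 in all 5 units regardless of D. Recomputing Z per unit gives 8, -28, -1, 35, -10; average 0.8.

0.8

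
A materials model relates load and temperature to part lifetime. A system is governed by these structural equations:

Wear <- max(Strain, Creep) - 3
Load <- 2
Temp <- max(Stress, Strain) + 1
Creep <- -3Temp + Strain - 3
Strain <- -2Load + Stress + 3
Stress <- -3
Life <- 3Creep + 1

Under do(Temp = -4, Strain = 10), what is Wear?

16

The joint intervention fixes Temp = -4, Strain = 10, removing each variable's own equation.
Creep = -3Temp + Strain - 3  [with Temp=-4, Strain=10]  = 19
Wear = max(Strain, Creep) - 3  [with Strain=10, Creep=19]  = 16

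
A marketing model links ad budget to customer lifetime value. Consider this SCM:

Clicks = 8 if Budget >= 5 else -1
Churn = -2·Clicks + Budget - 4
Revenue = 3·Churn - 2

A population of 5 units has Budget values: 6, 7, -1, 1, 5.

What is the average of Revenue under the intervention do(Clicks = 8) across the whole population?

-51.2

Under do(Clicks=8), Clicks's equation is replaced by Clicks=8 for every unit. Per-unit Revenue: -44, -41, -65, -59, -47. Mean = -51.2.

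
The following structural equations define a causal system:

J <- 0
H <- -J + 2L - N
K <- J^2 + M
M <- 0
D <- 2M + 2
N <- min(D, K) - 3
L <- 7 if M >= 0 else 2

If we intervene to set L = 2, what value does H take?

Under do(L=2), the mechanism L <- 7 if M >= 0 else 2 is discarded; L is fixed at 2.
K = J^2 + M  [with J=0, M=0]  = 0
D = 2M + 2  [with M=0]  = 2
N = min(D, K) - 3  [with D=2, K=0]  = -3
H = -J + 2L - N  [with J=0, L=2, N=-3]  = 7

7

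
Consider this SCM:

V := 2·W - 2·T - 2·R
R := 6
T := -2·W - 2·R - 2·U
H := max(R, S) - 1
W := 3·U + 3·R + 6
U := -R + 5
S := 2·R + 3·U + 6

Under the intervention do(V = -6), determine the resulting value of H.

Intervening sets V = -6 and removes its equation (V := 2·W - 2·T - 2·R).
No directed path runs from V to H, so H keeps its natural value.
U = -R + 5  [with R=6]  = -1
S = 2·R + 3·U + 6  [with R=6, U=-1]  = 15
H = max(R, S) - 1  [with R=6, S=15]  = 14

14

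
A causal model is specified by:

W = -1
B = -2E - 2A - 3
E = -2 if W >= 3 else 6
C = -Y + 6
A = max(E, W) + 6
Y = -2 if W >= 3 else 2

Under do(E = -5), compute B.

Under do(E=-5), the mechanism E = -2 if W >= 3 else 6 is discarded; E is fixed at -5.
A = max(E, W) + 6  [with E=-5, W=-1]  = 5
B = -2E - 2A - 3  [with E=-5, A=5]  = -3

-3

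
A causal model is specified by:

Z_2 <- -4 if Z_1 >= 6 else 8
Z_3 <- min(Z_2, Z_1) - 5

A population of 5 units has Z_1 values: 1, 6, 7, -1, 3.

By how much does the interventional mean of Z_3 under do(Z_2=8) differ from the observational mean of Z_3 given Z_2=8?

do(Z_2=8) breaks Z_2's dependence on Z_1. With Z_2=8 fixed, Z_3 across the units is -4, 1, 2, -6, -2, mean -1.8.
E[Z_3|Z_2=8] averages over only the 3 units with Z_2=8 (Z_1 = 1, -1, 3): Z_3 = -4, -6, -2, mean -4.
Difference = -1.8 − (-4) = 2.2.

2.2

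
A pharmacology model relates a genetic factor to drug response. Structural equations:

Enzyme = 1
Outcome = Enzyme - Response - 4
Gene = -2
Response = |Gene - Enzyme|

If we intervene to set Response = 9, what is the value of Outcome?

-12

The intervention breaks the incoming arrows to Response: Response = |Gene - Enzyme| no longer applies, and Response = 9.
Outcome = Enzyme - Response - 4  [with Enzyme=1, Response=9]  = -12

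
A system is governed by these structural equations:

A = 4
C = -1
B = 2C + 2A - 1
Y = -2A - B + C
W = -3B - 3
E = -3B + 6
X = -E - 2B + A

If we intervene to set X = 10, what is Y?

-14

Under do(X=10), the mechanism X = -E - 2B + A is discarded; X is fixed at 10.
Since Y is not a descendant of the intervened variable, it is unaffected.
B = 2C + 2A - 1  [with C=-1, A=4]  = 5
Y = -2A - B + C  [with A=4, B=5, C=-1]  = -14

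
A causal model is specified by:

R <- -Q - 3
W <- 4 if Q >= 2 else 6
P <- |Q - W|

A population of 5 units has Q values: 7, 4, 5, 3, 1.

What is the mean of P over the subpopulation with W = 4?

1.25

E[P|W=4] averages over only the 4 units with W=4 (Q = 7, 4, 5, 3): P = 3, 0, 1, 1, mean 1.25.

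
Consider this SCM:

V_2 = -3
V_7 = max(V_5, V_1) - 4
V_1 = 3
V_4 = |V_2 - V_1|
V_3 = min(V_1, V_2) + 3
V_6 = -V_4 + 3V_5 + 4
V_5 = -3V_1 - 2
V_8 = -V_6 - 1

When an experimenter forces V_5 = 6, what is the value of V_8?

-17

do(V_5=6) replaces the equation V_5 = -3V_1 - 2 with the constant V_5 = 6.
V_4 = |V_2 - V_1|  [with V_2=-3, V_1=3]  = 6
V_6 = -V_4 + 3V_5 + 4  [with V_4=6, V_5=6]  = 16
V_8 = -V_6 - 1  [with V_6=16]  = -17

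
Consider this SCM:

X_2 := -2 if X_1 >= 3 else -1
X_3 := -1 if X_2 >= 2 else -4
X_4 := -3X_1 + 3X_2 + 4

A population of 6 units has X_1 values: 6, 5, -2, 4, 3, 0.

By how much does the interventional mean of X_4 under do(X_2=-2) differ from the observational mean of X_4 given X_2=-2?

5.5

do(X_2=-2) breaks X_2's dependence on X_1. With X_2=-2 fixed, X_4 across the units is -20, -17, 4, -14, -11, -2, mean -10.
Observing X_2=-2 restricts to units where X_2's equation naturally yields -2: X_1 ∈ {6, 5, 4, 3}. In that subpopulation X_4 = -20, -17, -14, -11, mean -15.5.
Difference = -10 − (-15.5) = 5.5.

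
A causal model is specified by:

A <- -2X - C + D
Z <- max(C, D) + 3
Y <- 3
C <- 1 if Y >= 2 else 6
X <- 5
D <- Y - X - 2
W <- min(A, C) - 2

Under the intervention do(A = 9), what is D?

do(A=9) replaces the equation A <- -2X - C + D with the constant A = 9.
D is not downstream of the intervention, so its value is determined by the original equations.
D = Y - X - 2  [with Y=3, X=5]  = -4

-4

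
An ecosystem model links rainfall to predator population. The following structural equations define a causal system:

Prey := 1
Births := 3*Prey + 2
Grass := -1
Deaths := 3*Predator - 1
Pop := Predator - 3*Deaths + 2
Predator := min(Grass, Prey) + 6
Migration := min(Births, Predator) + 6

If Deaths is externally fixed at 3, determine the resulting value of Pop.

Under do(Deaths=3), the mechanism Deaths := 3*Predator - 1 is discarded; Deaths is fixed at 3.
Predator = min(Grass, Prey) + 6  [with Grass=-1, Prey=1]  = 5
Pop = Predator - 3*Deaths + 2  [with Predator=5, Deaths=3]  = -2

-2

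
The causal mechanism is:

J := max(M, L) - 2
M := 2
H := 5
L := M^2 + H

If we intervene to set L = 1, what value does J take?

0

The intervention breaks the incoming arrows to L: L := M^2 + H no longer applies, and L = 1.
J = max(M, L) - 2  [with M=2, L=1]  = 0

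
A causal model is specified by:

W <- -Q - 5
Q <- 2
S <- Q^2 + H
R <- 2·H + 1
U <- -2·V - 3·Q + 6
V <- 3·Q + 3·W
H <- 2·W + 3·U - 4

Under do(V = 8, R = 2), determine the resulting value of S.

-62

Under do(V = 8, R = 2), each intervened variable's structural equation is replaced by its fixed value.
W = -Q - 5  [with Q=2]  = -7
U = -2·V - 3·Q + 6  [with V=8, Q=2]  = -16
H = 2·W + 3·U - 4  [with W=-7, U=-16]  = -66
S = Q^2 + H  [with Q=2, H=-66]  = -62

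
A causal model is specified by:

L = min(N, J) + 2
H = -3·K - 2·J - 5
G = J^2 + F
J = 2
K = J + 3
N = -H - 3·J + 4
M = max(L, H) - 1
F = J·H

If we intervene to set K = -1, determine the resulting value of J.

Under do(K=-1), the mechanism K = J + 3 is discarded; K is fixed at -1.
J is not downstream of the intervention, so its value is determined by the original equations.

2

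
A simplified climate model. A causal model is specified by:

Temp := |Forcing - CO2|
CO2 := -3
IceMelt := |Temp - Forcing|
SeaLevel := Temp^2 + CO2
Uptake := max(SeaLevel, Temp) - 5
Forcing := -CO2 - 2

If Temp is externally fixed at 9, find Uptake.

The intervention breaks the incoming arrows to Temp: Temp := |Forcing - CO2| no longer applies, and Temp = 9.
SeaLevel = Temp^2 + CO2  [with Temp=9, CO2=-3]  = 78
Uptake = max(SeaLevel, Temp) - 5  [with SeaLevel=78, Temp=9]  = 73

73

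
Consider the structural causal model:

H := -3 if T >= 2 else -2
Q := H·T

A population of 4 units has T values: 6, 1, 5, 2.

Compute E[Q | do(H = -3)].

-10.5

Every unit gets H=-3 under the intervention. Q values become -18, -3, -15, -6; E[Q|do(H=-3)] = -10.5.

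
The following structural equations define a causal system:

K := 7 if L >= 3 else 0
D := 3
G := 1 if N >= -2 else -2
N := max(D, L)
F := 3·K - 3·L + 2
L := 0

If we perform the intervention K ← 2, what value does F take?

Intervening sets K = 2 and removes its equation (K := 7 if L >= 3 else 0).
F = 3·K - 3·L + 2  [with K=2, L=0]  = 8

8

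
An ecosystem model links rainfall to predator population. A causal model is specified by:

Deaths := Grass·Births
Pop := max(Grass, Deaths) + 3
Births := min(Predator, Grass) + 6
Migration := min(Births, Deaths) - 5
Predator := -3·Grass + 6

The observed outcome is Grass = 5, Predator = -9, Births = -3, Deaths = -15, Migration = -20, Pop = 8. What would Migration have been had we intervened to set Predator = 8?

do(Predator=8) replaces the equation Predator := -3·Grass + 6 with the constant Predator = 8.
Births = min(Predator, Grass) + 6  [with Predator=8, Grass=5]  = 11
Deaths = Grass·Births  [with Grass=5, Births=11]  = 55
Migration = min(Births, Deaths) - 5  [with Births=11, Deaths=55]  = 6

6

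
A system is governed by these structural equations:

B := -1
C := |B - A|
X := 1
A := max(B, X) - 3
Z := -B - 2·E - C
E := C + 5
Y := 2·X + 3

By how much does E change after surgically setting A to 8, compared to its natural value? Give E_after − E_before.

8

The intervention breaks the incoming arrows to A: A := max(B, X) - 3 no longer applies, and A = 8.
C = |B - A|  [with B=-1, A=8]  = 9
E = C + 5  [with C=9]  = 14
Without intervention: A = max(B, X) - 3  [with B=-1, X=1]  = -2; C = |B - A|  [with B=-1, A=-2]  = 1; E = C + 5  [with C=1]  = 6.
Change = 14 − 6 = 8.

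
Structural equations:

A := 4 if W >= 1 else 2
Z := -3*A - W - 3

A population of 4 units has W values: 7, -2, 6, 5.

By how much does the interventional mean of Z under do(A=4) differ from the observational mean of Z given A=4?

2

Every unit gets A=4 under the intervention. Z values become -22, -13, -21, -20; E[Z|do(A=4)] = -19.
E[Z|A=4] averages over only the 3 units with A=4 (W = 7, 6, 5): Z = -22, -21, -20, mean -21.
Difference = -19 − (-21) = 2.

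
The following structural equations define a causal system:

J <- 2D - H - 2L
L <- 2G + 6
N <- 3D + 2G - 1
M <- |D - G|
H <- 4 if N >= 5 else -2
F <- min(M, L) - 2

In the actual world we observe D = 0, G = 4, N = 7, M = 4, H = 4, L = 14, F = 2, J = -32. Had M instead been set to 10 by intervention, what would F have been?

The intervention breaks the incoming arrows to M: M <- |D - G| no longer applies, and M = 10.
L = 2G + 6  [with G=4]  = 14
F = min(M, L) - 2  [with M=10, L=14]  = 8

8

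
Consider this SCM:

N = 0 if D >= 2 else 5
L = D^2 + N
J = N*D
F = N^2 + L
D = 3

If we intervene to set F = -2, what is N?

0

Under do(F=-2), the mechanism F = N^2 + L is discarded; F is fixed at -2.
No directed path runs from F to N, so N keeps its natural value.
N = 0 if D >= 2 else 5  [with D=3]  = 0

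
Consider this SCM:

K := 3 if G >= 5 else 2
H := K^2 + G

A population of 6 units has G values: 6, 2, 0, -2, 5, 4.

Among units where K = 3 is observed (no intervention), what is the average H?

14.5

E[H|K=3] averages over only the 2 units with K=3 (G = 6, 5): H = 15, 14, mean 14.5.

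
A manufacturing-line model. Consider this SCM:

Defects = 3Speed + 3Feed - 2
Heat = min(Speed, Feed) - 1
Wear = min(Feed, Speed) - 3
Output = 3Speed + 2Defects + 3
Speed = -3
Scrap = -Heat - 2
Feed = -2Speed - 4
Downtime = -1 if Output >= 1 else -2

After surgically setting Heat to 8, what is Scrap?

-10

The intervention breaks the incoming arrows to Heat: Heat = min(Speed, Feed) - 1 no longer applies, and Heat = 8.
Scrap = -Heat - 2  [with Heat=8]  = -10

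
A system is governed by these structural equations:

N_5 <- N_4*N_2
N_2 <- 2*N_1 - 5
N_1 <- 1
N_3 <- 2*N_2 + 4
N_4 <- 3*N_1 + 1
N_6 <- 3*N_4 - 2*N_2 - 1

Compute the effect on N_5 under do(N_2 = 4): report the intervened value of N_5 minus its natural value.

do(N_2=4) replaces the equation N_2 <- 2*N_1 - 5 with the constant N_2 = 4.
N_4 = 3*N_1 + 1  [with N_1=1]  = 4
N_5 = N_4*N_2  [with N_4=4, N_2=4]  = 16
Without intervention: N_2 = 2*N_1 - 5  [with N_1=1]  = -3; N_4 = 3*N_1 + 1  [with N_1=1]  = 4; N_5 = N_4*N_2  [with N_4=4, N_2=-3]  = -12.
Change = 16 − (-12) = 28.

28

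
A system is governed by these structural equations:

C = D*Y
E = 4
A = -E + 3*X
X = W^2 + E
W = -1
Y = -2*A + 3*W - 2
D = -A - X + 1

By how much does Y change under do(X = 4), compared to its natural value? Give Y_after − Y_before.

The intervention breaks the incoming arrows to X: X = W^2 + E no longer applies, and X = 4.
A = -E + 3*X  [with E=4, X=4]  = 8
Y = -2*A + 3*W - 2  [with A=8, W=-1]  = -21
Without intervention: X = W^2 + E  [with W=-1, E=4]  = 5; A = -E + 3*X  [with E=4, X=5]  = 11; Y = -2*A + 3*W - 2  [with A=11, W=-1]  = -27.
Change = -21 − (-27) = 6.

6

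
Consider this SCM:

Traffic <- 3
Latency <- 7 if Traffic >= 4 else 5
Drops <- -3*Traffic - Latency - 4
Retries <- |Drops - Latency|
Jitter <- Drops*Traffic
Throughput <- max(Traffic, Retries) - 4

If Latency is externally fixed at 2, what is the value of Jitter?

-45

do(Latency=2) replaces the equation Latency <- 7 if Traffic >= 4 else 5 with the constant Latency = 2.
Drops = -3*Traffic - Latency - 4  [with Traffic=3, Latency=2]  = -15
Jitter = Drops*Traffic  [with Drops=-15, Traffic=3]  = -45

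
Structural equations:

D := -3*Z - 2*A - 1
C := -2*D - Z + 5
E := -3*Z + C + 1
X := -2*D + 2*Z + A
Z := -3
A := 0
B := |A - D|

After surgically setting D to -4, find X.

2

The intervention breaks the incoming arrows to D: D := -3*Z - 2*A - 1 no longer applies, and D = -4.
X = -2*D + 2*Z + A  [with D=-4, Z=-3, A=0]  = 2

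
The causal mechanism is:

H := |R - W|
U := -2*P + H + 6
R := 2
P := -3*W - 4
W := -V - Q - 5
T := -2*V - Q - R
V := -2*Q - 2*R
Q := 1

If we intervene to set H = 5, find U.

19

Intervening sets H = 5 and removes its equation (H := |R - W|).
V = -2*Q - 2*R  [with Q=1, R=2]  = -6
W = -V - Q - 5  [with V=-6, Q=1]  = 0
P = -3*W - 4  [with W=0]  = -4
U = -2*P + H + 6  [with P=-4, H=5]  = 19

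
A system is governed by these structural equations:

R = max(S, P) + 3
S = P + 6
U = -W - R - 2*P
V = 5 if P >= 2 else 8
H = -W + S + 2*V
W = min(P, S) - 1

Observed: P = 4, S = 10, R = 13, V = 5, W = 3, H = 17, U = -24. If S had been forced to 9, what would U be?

-23

Under do(S=9), the mechanism S = P + 6 is discarded; S is fixed at 9.
R = max(S, P) + 3  [with S=9, P=4]  = 12
W = min(P, S) - 1  [with P=4, S=9]  = 3
U = -W - R - 2*P  [with W=3, R=12, P=4]  = -23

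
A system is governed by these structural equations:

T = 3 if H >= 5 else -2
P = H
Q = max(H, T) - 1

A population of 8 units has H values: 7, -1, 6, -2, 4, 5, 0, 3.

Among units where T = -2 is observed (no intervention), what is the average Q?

Conditioning on T=-2 selects the 5 unit(s) with H ∈ {-1, -2, 4, 0, 3}. Their Q values: -2, -3, 3, -1, 2. Mean = -0.2.

-0.2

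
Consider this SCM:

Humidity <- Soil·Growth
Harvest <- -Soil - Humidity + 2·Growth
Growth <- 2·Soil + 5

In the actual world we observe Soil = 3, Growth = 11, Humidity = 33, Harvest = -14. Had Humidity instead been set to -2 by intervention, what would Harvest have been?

21

The intervention breaks the incoming arrows to Humidity: Humidity <- Soil·Growth no longer applies, and Humidity = -2.
Growth = 2·Soil + 5  [with Soil=3]  = 11
Harvest = -Soil - Humidity + 2·Growth  [with Soil=3, Humidity=-2, Growth=11]  = 21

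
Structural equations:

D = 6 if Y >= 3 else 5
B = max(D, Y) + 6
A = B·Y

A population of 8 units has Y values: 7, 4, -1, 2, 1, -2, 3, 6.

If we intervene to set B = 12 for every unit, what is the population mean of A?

do(B=12) breaks B's dependence on Y. With B=12 fixed, A across the units is 84, 48, -12, 24, 12, -24, 36, 72, mean 30.

30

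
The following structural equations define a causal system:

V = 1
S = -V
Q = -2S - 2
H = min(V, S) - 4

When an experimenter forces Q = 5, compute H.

-5

Under do(Q=5), the mechanism Q = -2S - 2 is discarded; Q is fixed at 5.
Since H is not a descendant of the intervened variable, it is unaffected.
S = -V  [with V=1]  = -1
H = min(V, S) - 4  [with V=1, S=-1]  = -5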